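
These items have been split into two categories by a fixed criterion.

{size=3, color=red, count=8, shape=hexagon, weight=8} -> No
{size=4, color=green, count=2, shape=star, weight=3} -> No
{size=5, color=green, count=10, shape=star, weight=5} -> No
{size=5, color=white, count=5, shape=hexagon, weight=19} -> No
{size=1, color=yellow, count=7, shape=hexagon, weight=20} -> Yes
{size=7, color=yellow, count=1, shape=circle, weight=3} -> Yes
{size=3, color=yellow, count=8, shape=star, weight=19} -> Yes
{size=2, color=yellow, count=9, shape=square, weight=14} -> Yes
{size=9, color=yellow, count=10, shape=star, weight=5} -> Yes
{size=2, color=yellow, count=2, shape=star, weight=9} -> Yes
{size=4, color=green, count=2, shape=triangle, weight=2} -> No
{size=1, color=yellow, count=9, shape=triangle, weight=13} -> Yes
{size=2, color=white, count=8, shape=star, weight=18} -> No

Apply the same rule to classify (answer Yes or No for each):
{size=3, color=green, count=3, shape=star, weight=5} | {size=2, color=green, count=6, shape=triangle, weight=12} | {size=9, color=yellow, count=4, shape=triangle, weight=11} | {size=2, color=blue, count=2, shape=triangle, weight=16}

The common property of the 'Yes' items is: color is yellow. No 'No' item has it.
{size=3, color=green, count=3, shape=star, weight=5}: color is green — does not satisfy this, so No. {size=2, color=green, count=6, shape=triangle, weight=12}: color is green — does not satisfy this, so No. {size=9, color=yellow, count=4, shape=triangle, weight=11}: color is yellow — fits, so Yes. {size=2, color=blue, count=2, shape=triangle, weight=16}: color is blue — does not satisfy this, so No.

No, No, Yes, No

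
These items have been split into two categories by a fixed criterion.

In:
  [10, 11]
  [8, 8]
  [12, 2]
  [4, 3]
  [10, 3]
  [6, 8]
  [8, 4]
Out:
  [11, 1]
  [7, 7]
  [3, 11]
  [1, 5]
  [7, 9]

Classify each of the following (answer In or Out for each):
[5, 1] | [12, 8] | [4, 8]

Out, In, In

One predicate separates the groups cleanly: first is even.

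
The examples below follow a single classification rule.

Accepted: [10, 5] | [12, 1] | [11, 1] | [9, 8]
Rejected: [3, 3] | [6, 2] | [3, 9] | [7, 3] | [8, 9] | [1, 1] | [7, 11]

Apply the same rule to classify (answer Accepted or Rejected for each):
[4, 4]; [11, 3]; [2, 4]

Rejected, Accepted, Rejected

The common property of the 'Accepted' items is: first ≥ 9. No 'Rejected' item has it.
Rejected: [4, 4], since first 4.
Accepted: [11, 3], since first 11.
Rejected: [2, 4], since first 2.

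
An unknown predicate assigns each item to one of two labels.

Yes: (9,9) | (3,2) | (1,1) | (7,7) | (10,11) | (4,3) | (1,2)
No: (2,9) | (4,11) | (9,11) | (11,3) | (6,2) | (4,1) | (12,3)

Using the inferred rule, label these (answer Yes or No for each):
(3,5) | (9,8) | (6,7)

Rule: |first − second| ≤ 1. This holds for each 'Yes' example and fails for each 'No' one.
(3,5): No (|3−5| = 2).
(9,8): Yes (|9−8| = 1).
(6,7): Yes (|6−7| = 1).

No, Yes, Yes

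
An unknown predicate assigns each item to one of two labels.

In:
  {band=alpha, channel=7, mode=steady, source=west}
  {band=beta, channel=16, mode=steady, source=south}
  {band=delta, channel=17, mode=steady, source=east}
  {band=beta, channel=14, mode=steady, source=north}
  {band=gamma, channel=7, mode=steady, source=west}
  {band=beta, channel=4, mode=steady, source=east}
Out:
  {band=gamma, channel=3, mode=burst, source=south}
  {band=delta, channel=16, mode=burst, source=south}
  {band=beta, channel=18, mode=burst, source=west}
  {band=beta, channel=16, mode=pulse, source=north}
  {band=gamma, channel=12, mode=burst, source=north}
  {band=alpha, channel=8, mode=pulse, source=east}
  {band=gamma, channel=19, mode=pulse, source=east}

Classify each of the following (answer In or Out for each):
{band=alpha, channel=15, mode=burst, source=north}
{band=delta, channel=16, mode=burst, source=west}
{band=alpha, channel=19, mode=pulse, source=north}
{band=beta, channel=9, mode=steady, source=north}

Out, Out, Out, In

Looking at the examples, the only property every 'In' case has and every 'Out' case lacks is: mode is steady.
{band=alpha, channel=15, mode=burst, source=north}: mode is burst, doesn't match → Out. {band=delta, channel=16, mode=burst, source=west}: mode is burst, doesn't match → Out. {band=alpha, channel=19, mode=pulse, source=north}: mode is pulse, doesn't match → Out. {band=beta, channel=9, mode=steady, source=north}: mode is steady, passes → In.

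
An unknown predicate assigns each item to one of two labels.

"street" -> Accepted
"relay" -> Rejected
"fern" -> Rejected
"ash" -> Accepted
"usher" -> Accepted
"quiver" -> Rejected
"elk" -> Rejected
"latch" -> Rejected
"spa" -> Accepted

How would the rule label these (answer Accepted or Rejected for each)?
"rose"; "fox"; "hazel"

The common property of the 'Accepted' items is: contains 's'. No 'Rejected' item has it.

Accepted, Rejected, Rejected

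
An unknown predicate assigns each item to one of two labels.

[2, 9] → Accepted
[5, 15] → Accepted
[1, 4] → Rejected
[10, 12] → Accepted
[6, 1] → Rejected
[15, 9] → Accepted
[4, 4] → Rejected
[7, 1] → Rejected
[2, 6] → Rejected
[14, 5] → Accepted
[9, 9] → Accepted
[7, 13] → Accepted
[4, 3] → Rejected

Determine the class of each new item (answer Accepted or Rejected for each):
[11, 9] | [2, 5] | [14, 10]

All 'Accepted' examples share one property — sum ≥ 11 — and every 'Rejected' example lacks it.
Accepted: [11, 9], since 11+9 = 20.
Rejected: [2, 5], since 2+5 = 7.
Accepted: [14, 10], since 14+10 = 24.

Accepted, Rejected, Accepted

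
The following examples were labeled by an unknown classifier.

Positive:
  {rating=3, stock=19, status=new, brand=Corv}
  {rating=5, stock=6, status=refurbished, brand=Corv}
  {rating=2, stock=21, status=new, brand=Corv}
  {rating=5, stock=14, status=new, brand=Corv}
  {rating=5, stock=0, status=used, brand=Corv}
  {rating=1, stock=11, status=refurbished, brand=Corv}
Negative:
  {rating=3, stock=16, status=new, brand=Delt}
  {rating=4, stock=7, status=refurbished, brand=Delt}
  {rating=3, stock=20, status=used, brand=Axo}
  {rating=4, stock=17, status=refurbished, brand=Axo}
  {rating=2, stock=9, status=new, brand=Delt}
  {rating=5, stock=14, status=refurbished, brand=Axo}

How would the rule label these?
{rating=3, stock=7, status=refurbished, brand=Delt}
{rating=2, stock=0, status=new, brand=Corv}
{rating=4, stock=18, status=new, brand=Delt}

Looking at the examples, the only property every 'Positive' case has and every 'Negative' case lacks is: brand is Corv.
{rating=3, stock=7, status=refurbished, brand=Delt}: Negative (brand is Delt).
{rating=2, stock=0, status=new, brand=Corv}: Positive (brand is Corv).
{rating=4, stock=18, status=new, brand=Delt}: Negative (brand is Delt).

Negative, Positive, Negative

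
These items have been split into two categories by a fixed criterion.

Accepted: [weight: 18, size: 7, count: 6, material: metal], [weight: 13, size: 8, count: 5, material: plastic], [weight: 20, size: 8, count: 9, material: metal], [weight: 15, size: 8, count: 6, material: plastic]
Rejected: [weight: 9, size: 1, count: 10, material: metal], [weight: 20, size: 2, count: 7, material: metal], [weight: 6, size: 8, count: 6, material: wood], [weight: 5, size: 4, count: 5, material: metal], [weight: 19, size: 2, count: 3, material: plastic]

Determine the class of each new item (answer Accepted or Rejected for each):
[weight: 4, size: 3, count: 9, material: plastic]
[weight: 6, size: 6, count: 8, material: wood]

Rejected, Rejected

The pattern is that an item is 'Accepted' exactly when: weight ≥ 9 AND size ≥ 4.
[weight: 4, size: 3, count: 9, material: plastic]: weight = 4, size = 3, fails this test → Rejected.
[weight: 6, size: 6, count: 8, material: wood]: weight = 6, size = 6, fails this test → Rejected.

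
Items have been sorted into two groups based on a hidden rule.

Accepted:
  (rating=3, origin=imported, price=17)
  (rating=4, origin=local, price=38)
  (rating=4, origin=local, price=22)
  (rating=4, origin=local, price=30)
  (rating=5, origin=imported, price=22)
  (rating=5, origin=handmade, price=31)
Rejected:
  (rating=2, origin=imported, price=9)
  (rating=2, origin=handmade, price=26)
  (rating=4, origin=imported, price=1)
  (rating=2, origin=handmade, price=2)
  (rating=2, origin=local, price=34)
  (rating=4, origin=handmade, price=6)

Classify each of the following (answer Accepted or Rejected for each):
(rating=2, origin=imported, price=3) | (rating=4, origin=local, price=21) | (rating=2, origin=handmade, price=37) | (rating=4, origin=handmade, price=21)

The rule appears to be: price ≥ 9 AND rating ≥ 3.
(rating=2, origin=imported, price=3) → price = 3, rating = 2 → Rejected.
(rating=4, origin=local, price=21) → price = 21, rating = 4 → Accepted.
(rating=2, origin=handmade, price=37) → price = 37, rating = 2 → Rejected.
(rating=4, origin=handmade, price=21) → price = 21, rating = 4 → Accepted.

Rejected, Accepted, Rejected, Accepted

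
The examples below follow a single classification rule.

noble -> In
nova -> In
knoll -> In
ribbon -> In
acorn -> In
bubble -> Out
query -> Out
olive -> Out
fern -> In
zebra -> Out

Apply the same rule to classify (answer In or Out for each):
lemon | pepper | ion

The common property of the 'In' items is: contains 'n'. No 'Out' item has it.
lemon → has 'n' → In. pepper → no 'n' → Out. ion → has 'n' → In.

In, Out, In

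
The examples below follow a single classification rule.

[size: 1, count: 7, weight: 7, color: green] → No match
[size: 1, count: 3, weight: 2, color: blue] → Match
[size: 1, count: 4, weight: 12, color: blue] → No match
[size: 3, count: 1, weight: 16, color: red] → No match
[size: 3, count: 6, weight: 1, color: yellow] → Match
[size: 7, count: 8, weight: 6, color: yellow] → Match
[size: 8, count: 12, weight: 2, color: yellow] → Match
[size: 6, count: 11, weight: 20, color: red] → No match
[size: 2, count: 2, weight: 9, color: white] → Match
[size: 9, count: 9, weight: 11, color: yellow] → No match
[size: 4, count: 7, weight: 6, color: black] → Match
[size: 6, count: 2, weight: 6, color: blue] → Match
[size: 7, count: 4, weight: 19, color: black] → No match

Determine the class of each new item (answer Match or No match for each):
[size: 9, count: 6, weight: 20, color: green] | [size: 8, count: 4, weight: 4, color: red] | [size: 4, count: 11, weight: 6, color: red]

No match, Match, Match

Rule: color is white OR weight ≤ 6. This holds for each 'Match' example and fails for each 'No match' one.
[size: 9, count: 6, weight: 20, color: green]: color is green, weight = 20 — fails this test, so No match. [size: 8, count: 4, weight: 4, color: red]: color is red, weight = 4 — satisfies this, so Match. [size: 4, count: 11, weight: 6, color: red]: color is red, weight = 6 — satisfies this, so Match.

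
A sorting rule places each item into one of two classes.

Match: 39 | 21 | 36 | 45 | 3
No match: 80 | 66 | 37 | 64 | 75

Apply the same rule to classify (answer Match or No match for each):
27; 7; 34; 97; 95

Match, No match, No match, No match, No match

A rule that fits every label: multiple of 3 AND at most 45 — true of each 'Match' example, false of each 'No match' one.
27 → 27 = 3·9, 27 ≤ 45 → Match.
7 → 7 = 3·2 + 1, 7 ≤ 45 → No match.
34 → 34 = 3·11 + 1, 34 ≤ 45 → No match.
97 → 97 = 3·32 + 1, 97 > 45 → No match.
95 → 95 = 3·31 + 2, 95 > 45 → No match.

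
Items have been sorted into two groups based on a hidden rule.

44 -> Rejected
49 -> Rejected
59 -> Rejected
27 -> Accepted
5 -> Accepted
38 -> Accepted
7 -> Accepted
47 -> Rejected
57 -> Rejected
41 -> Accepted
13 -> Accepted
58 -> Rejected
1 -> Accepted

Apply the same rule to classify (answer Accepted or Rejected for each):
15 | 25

Accepted, Accepted

All 'Accepted' examples share one property — at most 41 — and every 'Rejected' example lacks it.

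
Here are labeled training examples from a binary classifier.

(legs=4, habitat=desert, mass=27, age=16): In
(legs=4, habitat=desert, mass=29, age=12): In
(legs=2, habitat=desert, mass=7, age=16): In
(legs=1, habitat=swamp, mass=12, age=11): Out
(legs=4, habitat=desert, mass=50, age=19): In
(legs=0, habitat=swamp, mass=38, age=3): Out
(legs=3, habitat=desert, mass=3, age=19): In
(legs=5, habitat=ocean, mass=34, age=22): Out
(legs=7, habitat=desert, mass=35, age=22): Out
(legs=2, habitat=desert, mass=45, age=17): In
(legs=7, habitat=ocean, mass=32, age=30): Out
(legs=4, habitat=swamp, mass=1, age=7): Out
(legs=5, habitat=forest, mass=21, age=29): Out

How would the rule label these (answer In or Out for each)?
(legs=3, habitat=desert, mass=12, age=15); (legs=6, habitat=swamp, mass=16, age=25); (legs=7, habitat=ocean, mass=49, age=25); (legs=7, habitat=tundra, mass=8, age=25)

The distinguishing property — habitat is desert AND age ≤ 19 — holds for all the 'In' cases and none of the 'Out' cases.
(legs=3, habitat=desert, mass=12, age=15): habitat is desert, age = 15, has this property → In. (legs=6, habitat=swamp, mass=16, age=25): habitat is swamp, age = 25, doesn't qualify → Out. (legs=7, habitat=ocean, mass=49, age=25): habitat is ocean, age = 25, doesn't qualify → Out. (legs=7, habitat=tundra, mass=8, age=25): habitat is tundra, age = 25, doesn't qualify → Out.

In, Out, Out, Out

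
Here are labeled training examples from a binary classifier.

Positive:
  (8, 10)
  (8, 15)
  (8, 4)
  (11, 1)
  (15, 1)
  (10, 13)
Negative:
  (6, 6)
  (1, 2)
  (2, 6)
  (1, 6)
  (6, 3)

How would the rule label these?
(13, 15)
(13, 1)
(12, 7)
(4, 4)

Positive, Positive, Positive, Negative

The rule appears to be: first ≥ 8.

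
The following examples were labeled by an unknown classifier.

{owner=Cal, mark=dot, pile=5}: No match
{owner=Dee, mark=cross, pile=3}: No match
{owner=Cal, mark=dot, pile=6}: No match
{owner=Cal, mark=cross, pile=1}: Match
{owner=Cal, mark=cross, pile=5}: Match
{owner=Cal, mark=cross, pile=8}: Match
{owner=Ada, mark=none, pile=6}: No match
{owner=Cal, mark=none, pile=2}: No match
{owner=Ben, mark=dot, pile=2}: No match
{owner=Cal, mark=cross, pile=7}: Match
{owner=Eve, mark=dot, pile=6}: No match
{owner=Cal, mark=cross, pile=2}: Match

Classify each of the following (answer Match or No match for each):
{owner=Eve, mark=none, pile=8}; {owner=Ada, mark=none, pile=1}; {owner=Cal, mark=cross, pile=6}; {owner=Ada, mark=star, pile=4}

No match, No match, Match, No match

The rule appears to be: owner is Cal AND mark is cross.
No match: {owner=Eve, mark=none, pile=8}, since owner is Eve, mark is none. No match: {owner=Ada, mark=none, pile=1}, since owner is Ada, mark is none. Match: {owner=Cal, mark=cross, pile=6}, since owner is Cal, mark is cross. No match: {owner=Ada, mark=star, pile=4}, since owner is Ada, mark is star.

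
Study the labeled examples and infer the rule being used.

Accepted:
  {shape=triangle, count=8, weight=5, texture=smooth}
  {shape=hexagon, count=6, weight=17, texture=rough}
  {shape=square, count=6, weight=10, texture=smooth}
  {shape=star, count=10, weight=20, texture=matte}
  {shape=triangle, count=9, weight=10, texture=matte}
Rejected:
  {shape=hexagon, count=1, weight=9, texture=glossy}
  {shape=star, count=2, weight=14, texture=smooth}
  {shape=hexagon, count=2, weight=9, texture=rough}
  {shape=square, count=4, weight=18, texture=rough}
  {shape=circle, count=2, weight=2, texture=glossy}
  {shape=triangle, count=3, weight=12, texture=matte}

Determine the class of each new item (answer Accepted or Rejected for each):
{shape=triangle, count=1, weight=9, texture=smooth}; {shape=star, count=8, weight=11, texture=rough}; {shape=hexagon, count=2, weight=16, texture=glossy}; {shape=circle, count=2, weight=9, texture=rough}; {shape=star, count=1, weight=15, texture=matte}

The classifier is using: count ≥ 6.
{shape=triangle, count=1, weight=9, texture=smooth}: count = 1 — doesn't match, so Rejected. {shape=star, count=8, weight=11, texture=rough}: count = 8 — satisfies this, so Accepted. {shape=hexagon, count=2, weight=16, texture=glossy}: count = 2 — doesn't match, so Rejected. {shape=circle, count=2, weight=9, texture=rough}: count = 2 — doesn't match, so Rejected. {shape=star, count=1, weight=15, texture=matte}: count = 1 — doesn't match, so Rejected.

Rejected, Accepted, Rejected, Rejected, Rejected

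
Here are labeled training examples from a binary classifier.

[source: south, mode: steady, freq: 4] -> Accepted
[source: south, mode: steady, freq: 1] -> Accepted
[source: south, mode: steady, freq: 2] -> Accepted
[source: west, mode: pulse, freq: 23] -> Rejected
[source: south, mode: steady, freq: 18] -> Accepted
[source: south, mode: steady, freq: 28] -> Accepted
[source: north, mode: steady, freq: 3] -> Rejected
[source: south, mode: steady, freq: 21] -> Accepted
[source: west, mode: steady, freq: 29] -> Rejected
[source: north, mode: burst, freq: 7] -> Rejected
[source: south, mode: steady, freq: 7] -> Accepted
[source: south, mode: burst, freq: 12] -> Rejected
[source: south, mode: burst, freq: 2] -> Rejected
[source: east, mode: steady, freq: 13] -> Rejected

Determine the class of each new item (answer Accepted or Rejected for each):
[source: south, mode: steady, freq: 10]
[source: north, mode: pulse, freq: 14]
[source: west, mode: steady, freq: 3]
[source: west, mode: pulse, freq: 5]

Accepted, Rejected, Rejected, Rejected

The rule appears to be: mode is steady AND source is south.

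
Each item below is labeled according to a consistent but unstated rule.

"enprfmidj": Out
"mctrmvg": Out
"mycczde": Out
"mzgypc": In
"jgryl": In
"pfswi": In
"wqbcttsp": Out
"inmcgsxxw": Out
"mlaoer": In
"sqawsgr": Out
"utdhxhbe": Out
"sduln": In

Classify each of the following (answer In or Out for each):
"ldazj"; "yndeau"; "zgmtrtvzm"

In, In, Out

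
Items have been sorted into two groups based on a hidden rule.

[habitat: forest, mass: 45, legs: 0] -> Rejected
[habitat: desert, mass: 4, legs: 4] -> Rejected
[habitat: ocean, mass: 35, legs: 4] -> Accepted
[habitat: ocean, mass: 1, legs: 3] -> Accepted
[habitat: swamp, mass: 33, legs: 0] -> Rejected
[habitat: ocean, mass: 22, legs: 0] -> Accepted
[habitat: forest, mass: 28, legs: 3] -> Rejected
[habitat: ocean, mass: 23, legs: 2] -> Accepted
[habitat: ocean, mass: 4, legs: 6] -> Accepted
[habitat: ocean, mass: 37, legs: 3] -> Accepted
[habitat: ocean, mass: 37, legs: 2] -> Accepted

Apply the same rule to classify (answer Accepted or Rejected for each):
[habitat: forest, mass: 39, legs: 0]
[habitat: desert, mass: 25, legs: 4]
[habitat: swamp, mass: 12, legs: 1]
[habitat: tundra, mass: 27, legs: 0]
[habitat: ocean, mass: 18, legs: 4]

'Accepted' ⟺ habitat is ocean.
[habitat: forest, mass: 39, legs: 0]: habitat is forest, doesn't qualify → Rejected. [habitat: desert, mass: 25, legs: 4]: habitat is desert, doesn't qualify → Rejected. [habitat: swamp, mass: 12, legs: 1]: habitat is swamp, doesn't qualify → Rejected. [habitat: tundra, mass: 27, legs: 0]: habitat is tundra, doesn't qualify → Rejected. [habitat: ocean, mass: 18, legs: 4]: habitat is ocean, meets the rule → Accepted.

Rejected, Rejected, Rejected, Rejected, Accepted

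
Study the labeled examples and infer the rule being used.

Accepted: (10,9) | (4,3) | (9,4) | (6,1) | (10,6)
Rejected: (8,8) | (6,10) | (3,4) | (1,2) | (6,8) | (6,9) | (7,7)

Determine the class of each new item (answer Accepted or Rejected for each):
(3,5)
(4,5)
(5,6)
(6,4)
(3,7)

Rejected, Rejected, Rejected, Accepted, Rejected

Comparing the two groups points to one rule — first > second.
(3,5) — 3 < 5, hence Rejected. (4,5) — 4 < 5, hence Rejected. (5,6) — 5 < 6, hence Rejected. (6,4) — 6 > 4, hence Accepted. (3,7) — 3 < 7, hence Rejected.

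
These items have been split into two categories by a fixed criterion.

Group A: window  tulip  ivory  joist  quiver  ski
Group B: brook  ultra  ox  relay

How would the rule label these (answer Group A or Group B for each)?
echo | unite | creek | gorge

Group B, Group A, Group B, Group B

Comparing the two groups points to one rule — contains 'i'.
echo → no 'i' → Group B.
unite → has 'i' → Group A.
creek → no 'i' → Group B.
gorge → no 'i' → Group B.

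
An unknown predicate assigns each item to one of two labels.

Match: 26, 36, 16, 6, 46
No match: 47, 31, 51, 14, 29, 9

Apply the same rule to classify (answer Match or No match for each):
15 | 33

No match, No match

Comparing the two groups points to one rule — ends in digit 6.
15: last digit 5 — fails this test, so No match. 33: last digit 3 — fails this test, so No match.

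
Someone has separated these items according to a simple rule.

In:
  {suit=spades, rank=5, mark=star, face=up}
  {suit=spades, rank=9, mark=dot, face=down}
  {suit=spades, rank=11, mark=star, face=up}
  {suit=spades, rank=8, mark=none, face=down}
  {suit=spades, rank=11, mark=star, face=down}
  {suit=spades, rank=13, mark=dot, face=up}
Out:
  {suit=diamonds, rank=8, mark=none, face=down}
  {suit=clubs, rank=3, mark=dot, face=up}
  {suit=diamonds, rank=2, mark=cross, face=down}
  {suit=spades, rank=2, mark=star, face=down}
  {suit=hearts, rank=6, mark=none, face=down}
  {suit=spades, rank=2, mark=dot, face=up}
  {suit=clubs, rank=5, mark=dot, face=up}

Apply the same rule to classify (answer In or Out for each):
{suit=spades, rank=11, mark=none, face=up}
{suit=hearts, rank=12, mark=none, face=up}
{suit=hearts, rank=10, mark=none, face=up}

In, Out, Out

The distinguishing property — suit is spades AND rank ≥ 3 — holds for all the 'In' cases and none of the 'Out' cases.
{suit=spades, rank=11, mark=none, face=up} → suit is spades, rank = 11 → In. {suit=hearts, rank=12, mark=none, face=up} → suit is hearts, rank = 12 → Out. {suit=hearts, rank=10, mark=none, face=up} → suit is hearts, rank = 10 → Out.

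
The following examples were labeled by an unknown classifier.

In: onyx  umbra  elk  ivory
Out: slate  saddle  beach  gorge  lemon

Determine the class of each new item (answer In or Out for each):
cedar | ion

Out, In

One predicate separates the groups cleanly: starts with a vowel.
cedar: starts with 'c' — fails the rule, so Out. ion: starts with 'i' — meets the rule, so In.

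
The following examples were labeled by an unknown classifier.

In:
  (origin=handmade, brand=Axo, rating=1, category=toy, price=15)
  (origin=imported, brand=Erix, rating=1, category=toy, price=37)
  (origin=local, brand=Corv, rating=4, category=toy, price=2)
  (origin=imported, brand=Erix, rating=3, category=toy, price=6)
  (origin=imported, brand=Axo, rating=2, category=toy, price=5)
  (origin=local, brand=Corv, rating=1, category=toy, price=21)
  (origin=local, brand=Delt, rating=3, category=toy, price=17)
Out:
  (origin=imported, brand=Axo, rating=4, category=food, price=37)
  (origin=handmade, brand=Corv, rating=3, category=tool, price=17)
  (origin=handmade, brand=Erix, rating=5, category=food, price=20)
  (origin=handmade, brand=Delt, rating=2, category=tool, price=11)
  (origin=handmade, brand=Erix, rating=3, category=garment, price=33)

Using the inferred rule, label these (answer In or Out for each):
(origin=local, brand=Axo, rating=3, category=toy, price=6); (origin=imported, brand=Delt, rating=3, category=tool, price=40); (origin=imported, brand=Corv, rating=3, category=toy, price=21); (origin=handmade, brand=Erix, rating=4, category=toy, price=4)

The common property of the 'In' items is: category is toy. No 'Out' item has it.
(origin=local, brand=Axo, rating=3, category=toy, price=6) → category is toy → In.
(origin=imported, brand=Delt, rating=3, category=tool, price=40) → category is tool → Out.
(origin=imported, brand=Corv, rating=3, category=toy, price=21) → category is toy → In.
(origin=handmade, brand=Erix, rating=4, category=toy, price=4) → category is toy → In.

In, Out, In, In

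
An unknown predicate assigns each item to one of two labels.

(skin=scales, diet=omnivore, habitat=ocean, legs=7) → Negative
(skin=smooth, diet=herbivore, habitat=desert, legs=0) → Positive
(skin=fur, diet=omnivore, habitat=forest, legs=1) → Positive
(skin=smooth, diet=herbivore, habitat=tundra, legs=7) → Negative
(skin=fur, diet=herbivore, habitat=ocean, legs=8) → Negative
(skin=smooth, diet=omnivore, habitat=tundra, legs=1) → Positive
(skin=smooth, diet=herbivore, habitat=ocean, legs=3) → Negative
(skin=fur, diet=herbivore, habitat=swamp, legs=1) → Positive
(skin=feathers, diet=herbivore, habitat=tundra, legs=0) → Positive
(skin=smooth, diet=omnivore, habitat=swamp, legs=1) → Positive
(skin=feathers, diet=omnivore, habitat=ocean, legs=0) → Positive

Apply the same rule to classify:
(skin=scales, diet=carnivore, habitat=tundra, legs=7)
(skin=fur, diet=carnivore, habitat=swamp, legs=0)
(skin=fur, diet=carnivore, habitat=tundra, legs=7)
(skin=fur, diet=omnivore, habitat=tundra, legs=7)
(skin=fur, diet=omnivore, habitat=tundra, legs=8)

The rule appears to be: legs ≤ 1.
Negative: (skin=scales, diet=carnivore, habitat=tundra, legs=7), since legs = 7. Positive: (skin=fur, diet=carnivore, habitat=swamp, legs=0), since legs = 0. Negative: (skin=fur, diet=carnivore, habitat=tundra, legs=7), since legs = 7. Negative: (skin=fur, diet=omnivore, habitat=tundra, legs=7), since legs = 7. Negative: (skin=fur, diet=omnivore, habitat=tundra, legs=8), since legs = 8.

Negative, Positive, Negative, Negative, Negative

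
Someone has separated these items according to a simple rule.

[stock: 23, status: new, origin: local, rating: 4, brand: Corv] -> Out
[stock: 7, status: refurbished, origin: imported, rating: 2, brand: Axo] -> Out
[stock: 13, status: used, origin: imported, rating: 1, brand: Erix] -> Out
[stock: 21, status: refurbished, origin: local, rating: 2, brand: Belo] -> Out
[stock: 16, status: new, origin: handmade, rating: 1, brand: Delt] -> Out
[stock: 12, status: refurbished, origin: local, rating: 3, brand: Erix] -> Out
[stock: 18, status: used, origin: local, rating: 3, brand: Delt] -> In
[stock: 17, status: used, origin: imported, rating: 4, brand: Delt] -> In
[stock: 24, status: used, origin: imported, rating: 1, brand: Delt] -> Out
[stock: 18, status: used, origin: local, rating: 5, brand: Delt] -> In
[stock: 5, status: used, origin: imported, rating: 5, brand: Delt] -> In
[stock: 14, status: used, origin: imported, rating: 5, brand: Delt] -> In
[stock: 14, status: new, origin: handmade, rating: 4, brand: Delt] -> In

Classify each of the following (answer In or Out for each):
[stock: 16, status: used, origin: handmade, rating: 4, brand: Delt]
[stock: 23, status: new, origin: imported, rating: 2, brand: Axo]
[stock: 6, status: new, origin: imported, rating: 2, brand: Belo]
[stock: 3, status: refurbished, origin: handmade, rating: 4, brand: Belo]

In, Out, Out, Out

One predicate separates the groups cleanly: brand is Delt AND rating ≥ 2.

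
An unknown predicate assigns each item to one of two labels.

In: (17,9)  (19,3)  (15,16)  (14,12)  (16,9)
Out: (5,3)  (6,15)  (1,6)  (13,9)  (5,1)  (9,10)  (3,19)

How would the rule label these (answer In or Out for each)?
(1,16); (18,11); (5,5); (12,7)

Out, In, Out, Out

The pattern is that an item is 'In' exactly when: first ≥ 14.
(1,16) — first 1, hence Out. (18,11) — first 18, hence In. (5,5) — first 5, hence Out. (12,7) — first 12, hence Out.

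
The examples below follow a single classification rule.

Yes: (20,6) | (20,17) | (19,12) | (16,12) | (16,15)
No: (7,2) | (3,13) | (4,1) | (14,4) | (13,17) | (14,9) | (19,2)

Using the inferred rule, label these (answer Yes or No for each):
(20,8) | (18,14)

Yes, Yes

'Yes' ⟺ first > second AND sum ≥ 26.
(20,8): 20 > 8, 20+8 = 28, qualifies → Yes. (18,14): 18 > 14, 18+14 = 32, qualifies → Yes.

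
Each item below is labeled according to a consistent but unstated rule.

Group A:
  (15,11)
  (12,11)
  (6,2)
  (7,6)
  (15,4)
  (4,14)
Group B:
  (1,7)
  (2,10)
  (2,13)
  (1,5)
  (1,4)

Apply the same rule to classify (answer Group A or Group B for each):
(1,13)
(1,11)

Group B, Group B

The simplest hypothesis consistent with all the labels is: first ≥ 4.
(1,13): first 1, lacks this property → Group B. (1,11): first 1, lacks this property → Group B.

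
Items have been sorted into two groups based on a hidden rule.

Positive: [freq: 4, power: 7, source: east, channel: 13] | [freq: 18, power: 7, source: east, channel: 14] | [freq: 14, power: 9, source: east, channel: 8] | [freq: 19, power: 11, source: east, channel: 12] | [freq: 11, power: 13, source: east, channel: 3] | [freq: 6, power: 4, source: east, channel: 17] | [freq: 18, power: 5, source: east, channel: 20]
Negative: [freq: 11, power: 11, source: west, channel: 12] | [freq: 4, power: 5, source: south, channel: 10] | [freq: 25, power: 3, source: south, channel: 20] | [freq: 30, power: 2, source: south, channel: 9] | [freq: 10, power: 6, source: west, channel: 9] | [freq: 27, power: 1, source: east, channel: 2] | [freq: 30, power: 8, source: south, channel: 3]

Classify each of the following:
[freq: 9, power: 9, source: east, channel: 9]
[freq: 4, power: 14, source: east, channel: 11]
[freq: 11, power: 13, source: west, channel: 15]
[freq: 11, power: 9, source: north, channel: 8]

Positive, Positive, Negative, Negative

One predicate separates the groups cleanly: source is east AND freq ≤ 19.
Positive: [freq: 9, power: 9, source: east, channel: 9], since source is east, freq = 9.
Positive: [freq: 4, power: 14, source: east, channel: 11], since source is east, freq = 4.
Negative: [freq: 11, power: 13, source: west, channel: 15], since source is west, freq = 11.
Negative: [freq: 11, power: 9, source: north, channel: 8], since source is north, freq = 11.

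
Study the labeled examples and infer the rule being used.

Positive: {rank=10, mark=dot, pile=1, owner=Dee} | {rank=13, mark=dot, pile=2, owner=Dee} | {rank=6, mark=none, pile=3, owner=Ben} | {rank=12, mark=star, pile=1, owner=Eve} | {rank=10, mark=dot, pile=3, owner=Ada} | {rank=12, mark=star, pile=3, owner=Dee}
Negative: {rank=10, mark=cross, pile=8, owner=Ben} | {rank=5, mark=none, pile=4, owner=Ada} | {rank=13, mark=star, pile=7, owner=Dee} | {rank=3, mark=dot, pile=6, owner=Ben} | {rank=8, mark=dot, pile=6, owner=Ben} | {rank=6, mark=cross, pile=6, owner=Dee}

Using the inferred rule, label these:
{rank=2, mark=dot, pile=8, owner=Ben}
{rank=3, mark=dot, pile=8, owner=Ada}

'Positive' ⟺ pile ≤ 3.
{rank=2, mark=dot, pile=8, owner=Ben} — pile = 8, hence Negative.
{rank=3, mark=dot, pile=8, owner=Ada} — pile = 8, hence Negative.

Negative, Negative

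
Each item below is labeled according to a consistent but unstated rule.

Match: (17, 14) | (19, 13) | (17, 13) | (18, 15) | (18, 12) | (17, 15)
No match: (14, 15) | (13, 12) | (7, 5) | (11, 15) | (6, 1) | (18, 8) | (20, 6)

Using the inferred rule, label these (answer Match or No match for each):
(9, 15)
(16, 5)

The pattern is that an item is 'Match' exactly when: sum ≥ 30.
(9, 15): 9+15 = 24, fails this test → No match. (16, 5): 16+5 = 21, fails this test → No match.

No match, No match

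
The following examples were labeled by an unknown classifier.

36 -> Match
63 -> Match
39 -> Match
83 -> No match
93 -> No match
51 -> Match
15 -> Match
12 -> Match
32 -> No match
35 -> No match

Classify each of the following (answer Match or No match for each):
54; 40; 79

The simplest hypothesis consistent with all the labels is: multiple of 3 AND at most 63.
54: 54 = 3·18, 54 ≤ 63, qualifies → Match.
40: 40 = 3·13 + 1, 40 ≤ 63, does not fit → No match.
79: 79 = 3·26 + 1, 79 > 63, does not fit → No match.

Match, No match, No match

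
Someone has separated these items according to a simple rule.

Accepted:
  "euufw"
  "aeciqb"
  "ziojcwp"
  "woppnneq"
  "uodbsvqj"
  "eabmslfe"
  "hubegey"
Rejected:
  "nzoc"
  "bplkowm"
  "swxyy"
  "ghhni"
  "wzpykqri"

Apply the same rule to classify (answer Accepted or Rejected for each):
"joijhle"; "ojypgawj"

Accepted, Accepted

The classifier is using: has ≥ 2 vowels.
Accepted: "joijhle", since 3 vowels.
Accepted: "ojypgawj", since 2 vowels.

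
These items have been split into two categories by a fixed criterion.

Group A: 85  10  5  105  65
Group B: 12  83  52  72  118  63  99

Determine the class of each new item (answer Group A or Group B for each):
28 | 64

Group B, Group B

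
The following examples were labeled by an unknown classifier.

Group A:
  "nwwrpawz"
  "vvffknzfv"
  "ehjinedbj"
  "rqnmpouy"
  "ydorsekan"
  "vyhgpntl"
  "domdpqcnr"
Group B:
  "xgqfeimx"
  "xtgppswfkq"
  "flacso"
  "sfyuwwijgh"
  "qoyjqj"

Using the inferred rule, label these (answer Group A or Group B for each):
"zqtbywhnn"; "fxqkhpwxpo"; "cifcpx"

The simplest hypothesis consistent with all the labels is: contains 'n'.
"zqtbywhnn": Group A (has 'n'). "fxqkhpwxpo": Group B (no 'n'). "cifcpx": Group B (no 'n').

Group A, Group B, Group B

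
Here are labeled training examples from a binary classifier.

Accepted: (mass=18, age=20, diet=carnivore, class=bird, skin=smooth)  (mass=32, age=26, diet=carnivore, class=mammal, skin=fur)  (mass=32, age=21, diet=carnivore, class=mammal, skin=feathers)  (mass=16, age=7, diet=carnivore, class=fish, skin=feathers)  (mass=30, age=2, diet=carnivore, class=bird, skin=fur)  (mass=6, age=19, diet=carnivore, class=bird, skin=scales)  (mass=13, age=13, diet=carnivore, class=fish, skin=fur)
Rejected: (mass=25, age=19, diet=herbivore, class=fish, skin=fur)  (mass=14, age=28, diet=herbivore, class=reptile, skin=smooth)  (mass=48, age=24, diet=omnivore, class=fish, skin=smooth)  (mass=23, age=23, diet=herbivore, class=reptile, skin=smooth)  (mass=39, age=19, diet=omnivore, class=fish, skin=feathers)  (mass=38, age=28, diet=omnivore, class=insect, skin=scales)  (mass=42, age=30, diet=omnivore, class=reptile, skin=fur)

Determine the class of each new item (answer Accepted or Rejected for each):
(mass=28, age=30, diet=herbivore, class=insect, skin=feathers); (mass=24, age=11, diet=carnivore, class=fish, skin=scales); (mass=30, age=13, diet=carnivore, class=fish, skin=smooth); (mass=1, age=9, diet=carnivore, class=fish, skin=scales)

Rejected, Accepted, Accepted, Accepted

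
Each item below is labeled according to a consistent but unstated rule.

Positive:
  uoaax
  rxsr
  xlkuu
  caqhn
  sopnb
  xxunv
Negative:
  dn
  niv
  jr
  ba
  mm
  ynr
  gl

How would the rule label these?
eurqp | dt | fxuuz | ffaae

Positive, Negative, Positive, Positive

Every 'Positive' example satisfies: length ≥ 4. None of the 'Negative' examples do.
eurqp → length 5 → Positive.
dt → length 2 → Negative.
fxuuz → length 5 → Positive.
ffaae → length 5 → Positive.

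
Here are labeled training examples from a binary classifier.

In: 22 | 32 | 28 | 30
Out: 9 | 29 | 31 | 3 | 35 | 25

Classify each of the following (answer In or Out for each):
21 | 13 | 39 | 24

Out, Out, Out, In

One predicate separates the groups cleanly: even.
21: 21 is odd, does not pass → Out.
13: 13 is odd, does not pass → Out.
39: 39 is odd, does not pass → Out.
24: 24 is even, satisfies this → In.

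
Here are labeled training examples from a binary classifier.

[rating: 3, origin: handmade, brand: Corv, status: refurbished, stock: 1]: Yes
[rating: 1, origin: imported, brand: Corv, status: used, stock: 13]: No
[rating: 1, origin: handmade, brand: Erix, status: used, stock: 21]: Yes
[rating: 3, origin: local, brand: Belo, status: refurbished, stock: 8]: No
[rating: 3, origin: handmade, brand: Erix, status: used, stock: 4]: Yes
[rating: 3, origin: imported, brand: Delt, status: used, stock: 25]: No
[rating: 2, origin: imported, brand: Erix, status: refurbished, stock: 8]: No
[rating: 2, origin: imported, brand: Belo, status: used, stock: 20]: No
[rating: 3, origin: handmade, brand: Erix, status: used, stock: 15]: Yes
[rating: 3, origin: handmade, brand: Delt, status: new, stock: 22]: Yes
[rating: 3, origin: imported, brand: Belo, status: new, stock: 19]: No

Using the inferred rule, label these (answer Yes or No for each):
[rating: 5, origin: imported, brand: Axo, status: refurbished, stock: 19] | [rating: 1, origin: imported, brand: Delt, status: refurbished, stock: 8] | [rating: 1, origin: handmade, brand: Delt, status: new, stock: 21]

No, No, Yes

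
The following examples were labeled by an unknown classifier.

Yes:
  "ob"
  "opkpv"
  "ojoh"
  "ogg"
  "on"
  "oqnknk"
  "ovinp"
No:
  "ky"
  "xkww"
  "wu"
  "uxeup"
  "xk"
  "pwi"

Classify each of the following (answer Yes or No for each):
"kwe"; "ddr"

No, No

One predicate separates the groups cleanly: contains 'o'.
"kwe": No (no 'o').
"ddr": No (no 'o').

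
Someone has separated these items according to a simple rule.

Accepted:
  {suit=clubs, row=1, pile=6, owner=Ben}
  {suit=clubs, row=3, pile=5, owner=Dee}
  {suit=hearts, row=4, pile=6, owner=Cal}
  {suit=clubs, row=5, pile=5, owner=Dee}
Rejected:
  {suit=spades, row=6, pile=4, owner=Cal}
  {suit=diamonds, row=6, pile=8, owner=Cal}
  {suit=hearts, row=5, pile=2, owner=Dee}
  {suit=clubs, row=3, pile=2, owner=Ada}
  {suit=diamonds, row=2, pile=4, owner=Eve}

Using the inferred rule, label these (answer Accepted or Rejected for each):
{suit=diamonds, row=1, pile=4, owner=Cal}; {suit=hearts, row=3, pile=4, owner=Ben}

The classifier is using: pile ≥ 5 AND row ≤ 5.
{suit=diamonds, row=1, pile=4, owner=Cal}: pile = 4, row = 1, doesn't match → Rejected.
{suit=hearts, row=3, pile=4, owner=Ben}: pile = 4, row = 3, doesn't match → Rejected.

Rejected, Rejected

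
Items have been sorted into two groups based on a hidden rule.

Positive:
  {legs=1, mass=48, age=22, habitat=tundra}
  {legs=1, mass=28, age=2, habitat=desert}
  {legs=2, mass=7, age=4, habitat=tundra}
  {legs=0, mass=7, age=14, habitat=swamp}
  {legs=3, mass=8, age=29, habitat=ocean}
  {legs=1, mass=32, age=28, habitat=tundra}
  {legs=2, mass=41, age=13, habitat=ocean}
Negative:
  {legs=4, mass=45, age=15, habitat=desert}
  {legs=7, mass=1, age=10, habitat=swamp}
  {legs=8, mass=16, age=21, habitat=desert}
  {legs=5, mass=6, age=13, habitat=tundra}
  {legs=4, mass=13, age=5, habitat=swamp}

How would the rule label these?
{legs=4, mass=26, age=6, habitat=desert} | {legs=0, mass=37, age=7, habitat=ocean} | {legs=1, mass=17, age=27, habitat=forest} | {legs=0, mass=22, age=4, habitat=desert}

All 'Positive' examples share one property — legs ≤ 3 — and every 'Negative' example lacks it.
Negative: {legs=4, mass=26, age=6, habitat=desert}, since legs = 4. Positive: {legs=0, mass=37, age=7, habitat=ocean}, since legs = 0. Positive: {legs=1, mass=17, age=27, habitat=forest}, since legs = 1. Positive: {legs=0, mass=22, age=4, habitat=desert}, since legs = 0.

Negative, Positive, Positive, Positive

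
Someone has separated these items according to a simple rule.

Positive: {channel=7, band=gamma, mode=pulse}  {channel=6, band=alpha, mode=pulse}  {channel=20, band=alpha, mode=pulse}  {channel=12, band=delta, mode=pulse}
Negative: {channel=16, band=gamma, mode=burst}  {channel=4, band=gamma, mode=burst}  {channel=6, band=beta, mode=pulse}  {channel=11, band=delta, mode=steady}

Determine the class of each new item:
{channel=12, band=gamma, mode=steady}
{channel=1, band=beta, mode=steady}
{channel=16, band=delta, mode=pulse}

Negative, Negative, Positive

The simplest hypothesis consistent with all the labels is: mode is pulse AND band is not beta.
{channel=12, band=gamma, mode=steady} → mode is steady, band is gamma → Negative.
{channel=1, band=beta, mode=steady} → mode is steady, band is beta → Negative.
{channel=16, band=delta, mode=pulse} → mode is pulse, band is delta → Positive.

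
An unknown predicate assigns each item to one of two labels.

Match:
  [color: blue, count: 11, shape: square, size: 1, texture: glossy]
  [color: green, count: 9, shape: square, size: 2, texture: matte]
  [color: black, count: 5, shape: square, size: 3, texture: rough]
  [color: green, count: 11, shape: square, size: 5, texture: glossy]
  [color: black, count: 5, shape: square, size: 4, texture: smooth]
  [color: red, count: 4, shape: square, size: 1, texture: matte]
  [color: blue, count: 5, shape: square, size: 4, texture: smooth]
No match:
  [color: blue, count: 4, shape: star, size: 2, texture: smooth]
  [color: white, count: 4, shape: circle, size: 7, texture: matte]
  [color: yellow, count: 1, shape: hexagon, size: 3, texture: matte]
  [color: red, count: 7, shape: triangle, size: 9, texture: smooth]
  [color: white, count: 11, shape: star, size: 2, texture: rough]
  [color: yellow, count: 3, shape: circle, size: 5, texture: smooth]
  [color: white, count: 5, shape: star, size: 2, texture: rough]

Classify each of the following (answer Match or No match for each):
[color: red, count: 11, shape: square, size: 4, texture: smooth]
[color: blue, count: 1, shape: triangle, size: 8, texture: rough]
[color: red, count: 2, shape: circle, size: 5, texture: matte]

Match, No match, No match

One predicate separates the groups cleanly: shape is square.
[color: red, count: 11, shape: square, size: 4, texture: smooth]: shape is square — satisfies this, so Match.
[color: blue, count: 1, shape: triangle, size: 8, texture: rough]: shape is triangle — lacks this property, so No match.
[color: red, count: 2, shape: circle, size: 5, texture: matte]: shape is circle — lacks this property, so No match.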